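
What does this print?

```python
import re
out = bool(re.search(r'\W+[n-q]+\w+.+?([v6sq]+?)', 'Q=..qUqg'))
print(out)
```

Pattern: one or more of a non-word character, then one or more of a character in [n-q]; then one or more of a word character, then one or more of any character (lazy); then one or more of one of [v6sq] (lazy) (captured).
Unlike `match`, `search` isn't anchored — it looks for the pattern anywhere in the string.
Here nothing in the string fits, so the call returns None, and `bool(None)` is False.

False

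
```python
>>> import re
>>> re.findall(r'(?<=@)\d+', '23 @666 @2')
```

['666', '2']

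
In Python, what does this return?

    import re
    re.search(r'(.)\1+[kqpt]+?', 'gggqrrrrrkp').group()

After group 1 captures some text, `\1` only succeeds where that same text appears again.
The match spans [0:4] → 'gggq'.

'gggq'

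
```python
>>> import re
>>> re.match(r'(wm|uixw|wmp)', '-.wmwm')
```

None

`match` is anchored at position 0; if the pattern doesn't fit there, it returns None.
Here the string doesn't start with a match, so the call returns None.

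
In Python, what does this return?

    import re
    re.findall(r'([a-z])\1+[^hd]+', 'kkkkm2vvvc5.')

['k']

The backreference `\1` re-matches whatever the first group consumed, character for character.
Matches: at [0:12] match 'kkkkm2vvvc5.', group 1 = 'k'.
Because there's exactly one group, `findall` drops the full match and keeps group 1 from the one hit.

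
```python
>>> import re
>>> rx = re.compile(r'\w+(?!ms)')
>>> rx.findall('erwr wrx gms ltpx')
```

Because the assertion is negative and zero-width, positions next to the forbidden text are skipped.
`findall` yields the raw match text (4 of them) because the pattern has no groups.

['erwr', 'wrx', 'gms', 'ltpx']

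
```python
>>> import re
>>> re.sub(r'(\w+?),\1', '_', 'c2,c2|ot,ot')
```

'_|_'

`\1` is not a pattern — it's the concrete string captured by group 1, re-applied verbatim.
Matches: at [0:5] → 'c2,c2'; at [6:11] → 'ot,ot'.
`sub` substitutes '_' at each match site.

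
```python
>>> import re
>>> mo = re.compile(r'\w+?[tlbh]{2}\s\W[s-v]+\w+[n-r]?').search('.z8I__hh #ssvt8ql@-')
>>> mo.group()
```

'z8I__hh #ssvt8ql'

The match spans [1:17] → 'z8I__hh #ssvt8ql'.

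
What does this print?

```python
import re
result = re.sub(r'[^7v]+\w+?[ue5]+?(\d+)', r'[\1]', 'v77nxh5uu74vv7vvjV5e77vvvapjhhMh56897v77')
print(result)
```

v77[77]vvv[6897]v77

The pattern matches one or more of any character except [7v], then one or more of a word character (lazy); then one or more of one of [ue5] (lazy); then one or more of a digit (captured).
With the lazy modifier that quantifier settles for the fewest repetitions that let the rest of the pattern succeed (the atoms after it are unaffected and can still be greedy).
Matches: at [3:22] → 'nxh5uu74vv7vvjV5e77'; at [25:37] → 'apjhhMh56897'.
Each match is replaced using the text its own group 1 captured.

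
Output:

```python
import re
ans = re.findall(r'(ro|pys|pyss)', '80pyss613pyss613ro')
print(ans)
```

['pys', 'pys', 'ro']

The regex engine tests alternatives in the order written; an earlier branch that matches wins even if a later one would match more.
Walking the string: at [2:5] match 'pys', group 1 = 'pys'; at [9:12] match 'pys', group 1 = 'pys'; at [16:18] match 'ro', group 1 = 'ro'.
`findall` collects group 1 from each match (3 total).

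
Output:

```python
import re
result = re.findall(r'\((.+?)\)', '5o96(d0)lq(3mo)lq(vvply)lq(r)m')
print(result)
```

['d0', '3mo', 'vvply', 'r']

With the lazy modifier that quantifier settles for the fewest repetitions that let the rest of the pattern succeed (the atoms after it are unaffected and can still be greedy).
Scanning left to right: at [4:8] match '(d0)', group 1 = 'd0'; at [10:15] match '(3mo)', group 1 = '3mo'; at [17:24] match '(vvply)', group 1 = 'vvply'; at [26:29] match '(r)', group 1 = 'r'.
One capturing group, so `findall` returns just the captured substring from each match — 4 in all.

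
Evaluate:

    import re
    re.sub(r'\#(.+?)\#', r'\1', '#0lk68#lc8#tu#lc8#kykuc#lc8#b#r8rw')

A non-greedy quantifier consumes as few characters as it can — just enough that the remainder of the pattern still matches from where it stops; whatever follows it matches normally.
Each match is replaced using the text its own group 1 captured.

'0lk68lc8tulc8kykuclc8br8rw'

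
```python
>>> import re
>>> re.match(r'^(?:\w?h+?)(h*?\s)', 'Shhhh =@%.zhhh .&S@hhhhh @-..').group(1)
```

'hhh '

Pattern: anchored at the start of the string; then optionally a word character, then one or more of a literal 'h' (lazy) (non-capturing group); then zero or more of the literal 'h' (lazy), then whitespace (captured).
A non-greedy quantifier consumes as few characters as it can — just enough that the remainder of the pattern still matches from where it stops; whatever follows it matches normally.
`re.match` won't scan ahead — the pattern has to work from the very first character.
The match spans [0:6] → 'Shhhh '.
Captured: group 1 = 'hhh '.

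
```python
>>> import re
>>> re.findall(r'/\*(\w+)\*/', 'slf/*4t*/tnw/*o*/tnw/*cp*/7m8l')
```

Scanning left to right: at [3:9] match '/*4t*/', group 1 = '4t'; at [12:17] match '/*o*/', group 1 = 'o'; at [20:26] match '/*cp*/', group 1 = 'cp'.
With a single group, `findall` returns only what that group captured — 3 items.

['4t', 'o', 'cp']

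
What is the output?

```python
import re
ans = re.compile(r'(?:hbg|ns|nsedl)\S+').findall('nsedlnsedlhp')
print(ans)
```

Since nothing is captured, `findall` lists the 1 matched substring directly.

['nsedlnsedlhp']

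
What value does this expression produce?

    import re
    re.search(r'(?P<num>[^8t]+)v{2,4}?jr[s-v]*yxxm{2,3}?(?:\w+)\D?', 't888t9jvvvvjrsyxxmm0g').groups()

('9jvv',)

The pattern matches one or more of any character except [8t] (captured as 'num'); then 2 to 4 of a literal 'v' (lazy), then the literal 'jr', then zero or more of a character in [s-v]; then the literal 'yxx', then 2 to 3 of the literal 'm' (lazy); then one or more of a word character (non-capturing group); then optionally a non-digit.
`re.search` tries every starting position until one works.
The match spans [5:21] → '9jvvvvjrsyxxmm0g'.
Captured: group 1 = '9jvv'.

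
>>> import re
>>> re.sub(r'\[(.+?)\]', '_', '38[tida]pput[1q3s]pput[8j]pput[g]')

A `+?`/`*?`/`{m,n}?` starts at its minimum and grows only as far as needed for what follows to match.
Matches: at [2:8] → '[tida]'; at [12:18] → '[1q3s]'; at [22:26] → '[8j]'; at [30:33] → '[g]'.
Each match is replaced by '_'.

'38_pput_pput_pput_'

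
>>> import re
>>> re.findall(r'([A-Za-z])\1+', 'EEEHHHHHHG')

`\1` has to match the exact text group 1 already captured.
One capturing group, so `findall` returns just the captured substring from each match — 2 in all.

['E', 'H']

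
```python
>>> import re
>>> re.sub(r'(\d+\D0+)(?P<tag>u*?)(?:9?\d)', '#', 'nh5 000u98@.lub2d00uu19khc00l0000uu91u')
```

'nh#@.lub#9khc#u'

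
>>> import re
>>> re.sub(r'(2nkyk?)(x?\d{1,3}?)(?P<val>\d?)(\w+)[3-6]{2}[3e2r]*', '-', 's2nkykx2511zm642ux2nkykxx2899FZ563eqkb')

's-qkb'

The pattern matches the literal '2n', then the literal 'ky', then optionally the literal 'k' (captured); then optionally the literal 'x', then 1 to 3 of a digit (lazy) (captured); then optionally a digit (captured as 'val'); then one or more of a word character (captured); then exactly 2 of a character in [3-6], then zero or more of one of [3e2r].
Matches: at [1:35] → '2nkykx2511zm642ux2nkykxx2899FZ563e'.
Every occurrence is swapped for '-'.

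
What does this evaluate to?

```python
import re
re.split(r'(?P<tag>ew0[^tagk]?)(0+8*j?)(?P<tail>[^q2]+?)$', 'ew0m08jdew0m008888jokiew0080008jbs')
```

This matches the literal 'ew0', then optionally any character except [tagk] (captured as 'tag'); then one or more of the literal '0', then zero or more of the literal '8', then optionally a literal 'j' (captured); then one or more of any character except [q2] (lazy) (captured as 'tail'); then anchored at the end.
Matches to split on: at [0:34] → 'ew0m08jdew0m008888jokiew0080008jbs'.
Because the pattern has a capturing group, `split` also inserts each captured text between the pieces.

['', 'ew0m', '08j', 'dew0m008888jokiew0080008jbs', '']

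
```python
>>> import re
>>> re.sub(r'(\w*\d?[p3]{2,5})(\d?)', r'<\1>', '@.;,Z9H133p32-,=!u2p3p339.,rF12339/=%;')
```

'@.;,<Z9H133p3>-,=!<u2p3p33>.,<rF1233>/=%;'

This matches zero or more of a word character, then optionally a digit, then 2 to 5 of one of [p3] (captured); then optionally a digit (captured).
Matches: at [4:13] → 'Z9H133p32'; at [17:25] → 'u2p3p339'; at [27:34] → 'rF12339'.
`\1` in the replacement pulls in group 1's text for each match.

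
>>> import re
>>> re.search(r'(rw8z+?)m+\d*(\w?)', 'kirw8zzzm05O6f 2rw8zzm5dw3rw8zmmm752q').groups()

('rw8zzz', 'O')

The match spans [2:12] → 'rw8zzzm05O'.
Captured: group 1 = 'rw8zzz', group 2 = 'O'.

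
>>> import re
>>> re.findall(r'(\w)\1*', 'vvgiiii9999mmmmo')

A backreference is literal: `\1` must see the identical characters the first group matched.
`findall` collects group 1 from each match (6 total).

['v', 'g', 'i', '9', 'm', 'o']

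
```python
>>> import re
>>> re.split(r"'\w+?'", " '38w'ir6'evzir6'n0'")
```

[' ', 'ir6', "n0'"]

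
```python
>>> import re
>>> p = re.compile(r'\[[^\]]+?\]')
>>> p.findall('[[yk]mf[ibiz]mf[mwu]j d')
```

['[[yk]', '[ibiz]', '[mwu]']

Since nothing is captured, `findall` lists the 3 matched substrings directly.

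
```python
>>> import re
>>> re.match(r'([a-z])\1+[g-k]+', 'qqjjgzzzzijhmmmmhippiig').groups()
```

('q',)

The match spans [0:5] → 'qqjjg'.
Captured: group 1 = 'q'.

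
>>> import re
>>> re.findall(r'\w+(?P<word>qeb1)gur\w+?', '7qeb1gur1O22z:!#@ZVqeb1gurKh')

['qeb1', 'qeb1']

Pattern: one or more of a word character; then the literal 'qeb', then a literal '1' (captured as 'word'); then the literal 'gur', then one or more of a word character (lazy).
Scanning left to right: at [0:9] match '7qeb1gur1', group 1 = 'qeb1'; at [17:27] match 'ZVqeb1gurK', group 1 = 'qeb1'.
Because there's exactly one group, `findall` drops the full match and keeps group 1 from each hit.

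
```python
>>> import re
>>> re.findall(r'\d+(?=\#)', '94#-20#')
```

The `(?=…)`/`(?<=…)` assertion just peeks at neighbouring text; it doesn't advance the match position.
Matches: at [0:2] → '94'; at [4:6] → '20'.
No capturing groups, so `findall` returns the 2 full match strings.

['94', '20']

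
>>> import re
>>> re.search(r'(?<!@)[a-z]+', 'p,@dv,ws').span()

The negative lookahead/lookbehind blocks any match where the forbidden context is present.
`re.search` tries every starting position until one works.
The match spans [0:1] → 'p'.

(0, 1)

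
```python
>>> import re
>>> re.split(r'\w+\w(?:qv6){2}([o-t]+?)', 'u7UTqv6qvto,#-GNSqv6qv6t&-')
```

Pattern: one or more of a word character, then a word character, then the literal 'qv6' repeated 2 times; then one or more of a character in [o-t] (lazy) (captured).
Matches to split on: at [14:24] → 'GNSqv6qv6t'.
`re.split` interleaves the captured-group text with the surrounding fragments.

['u7UTqv6qvto,#-', 't', '&-']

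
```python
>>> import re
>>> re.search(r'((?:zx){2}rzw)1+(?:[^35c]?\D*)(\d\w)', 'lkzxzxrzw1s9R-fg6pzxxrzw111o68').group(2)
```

'9R'

The match spans [2:13] → 'zxzxrzw1s9R'.
Captured: group 1 = 'zxzxrzw', group 2 = '9R'.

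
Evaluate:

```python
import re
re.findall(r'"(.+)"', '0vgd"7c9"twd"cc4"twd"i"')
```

Walking the string: at [4:23] match '"7c9"twd"cc4"twd"i"', group 1 = '7c9"twd"cc4"twd"i'.
One capturing group, so `findall` returns just the captured substring from the one match — 1 in all.

['7c9"twd"cc4"twd"i']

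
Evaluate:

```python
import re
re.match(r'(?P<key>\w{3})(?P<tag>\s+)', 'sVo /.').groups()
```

('sVo', ' ')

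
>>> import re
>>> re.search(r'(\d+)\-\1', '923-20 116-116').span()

A backreference is literal: `\1` must see the identical characters the first group matched.
`re.search` tries every starting position until one works.
The match spans [7:14] → '116-116'.
Captured: group 1 = '116'.

(7, 14)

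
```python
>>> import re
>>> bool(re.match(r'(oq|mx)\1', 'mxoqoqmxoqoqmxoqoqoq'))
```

`re.match` won't scan ahead — the pattern has to work from the very first character.
Here the pattern fails at index 0, so the call returns None, and `bool(None)` is False.

False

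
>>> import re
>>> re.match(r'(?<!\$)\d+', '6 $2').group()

`match` is anchored at position 0; if the pattern doesn't fit there, it returns None.
The match spans [0:1] → '6'.

'6'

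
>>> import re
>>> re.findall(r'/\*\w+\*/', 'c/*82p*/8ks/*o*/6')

Matches: at [1:8] → '/*82p*/'; at [11:16] → '/*o*/'.
Since nothing is captured, `findall` lists the 2 matched substrings directly.

['/*82p*/', '/*o*/']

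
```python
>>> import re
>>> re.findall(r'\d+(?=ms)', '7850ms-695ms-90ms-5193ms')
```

The positive lookaround only admits positions where the adjacent text matches; those characters stay outside the span.
Walking the string: at [0:4] → '7850'; at [7:10] → '695'; at [13:15] → '90'; at [18:22] → '5193'.
With no groups in the pattern, `findall` gives back each whole match — 4 here.

['7850', '695', '90', '5193']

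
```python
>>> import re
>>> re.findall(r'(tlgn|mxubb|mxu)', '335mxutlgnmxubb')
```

['mxu', 'tlgn', 'mxubb']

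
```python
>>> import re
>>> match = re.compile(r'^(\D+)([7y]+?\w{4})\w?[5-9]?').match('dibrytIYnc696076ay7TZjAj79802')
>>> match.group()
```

The pattern matches anchored at the start of the string; then one or more of a non-digit (captured); then one or more of one of [7y] (lazy), then exactly 4 of a word character (captured); then optionally a word character, then optionally a character in [5-9].
`match` is anchored at position 0; if the pattern doesn't fit there, it returns None.
The match spans [0:11] → 'dibrytIYnc6'.
Captured: group 1 = 'dibr', group 2 = 'ytIYn'.

'dibrytIYnc6'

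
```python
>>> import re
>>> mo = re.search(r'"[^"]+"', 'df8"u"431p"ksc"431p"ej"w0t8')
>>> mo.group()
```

'"u"'

`re.search` tries every starting position until one works.
The match spans [3:6] → '"u"'.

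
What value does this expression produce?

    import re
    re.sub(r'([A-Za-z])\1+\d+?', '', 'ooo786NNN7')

'86'

`\1` has to match the exact text group 1 already captured.
Matches: at [0:4] → 'ooo7'; at [6:10] → 'NNN7'.
`sub` substitutes '' at each match site.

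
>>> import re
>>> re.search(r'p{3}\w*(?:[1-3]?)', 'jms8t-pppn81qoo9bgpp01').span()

Pattern: exactly 3 of a literal 'p', then zero or more of a word character; then optionally a character in [1-3] (non-capturing group).
`re.search` scans for the first position where the pattern succeeds.
The match spans [6:22] → 'pppn81qoo9bgpp01'.

(6, 22)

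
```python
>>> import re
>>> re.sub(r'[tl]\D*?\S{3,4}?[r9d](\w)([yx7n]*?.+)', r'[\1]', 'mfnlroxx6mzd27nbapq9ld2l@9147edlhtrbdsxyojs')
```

'mfn[2]'

Pattern: one of [tl], then zero or more of a non-digit (lazy), then 3 to 4 of a non-whitespace character (lazy); then one of [r9d]; then a word character (captured); then zero or more of one of [yx7n] (lazy), then one or more of any character (captured).
Matches: at [3:43] → 'lroxx6mzd27nbapq9ld2l@9147edlhtrbdsxyojs'.
The replacement refers to a captured group, so each match is rewritten using its own captured text.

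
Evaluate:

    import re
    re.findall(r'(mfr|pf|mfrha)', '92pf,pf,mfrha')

['pf', 'pf', 'mfr']

Alternation isn't longest-match — the leftmost alternative that fits at this position is chosen.
Matches: at [2:4] match 'pf', group 1 = 'pf'; at [5:7] match 'pf', group 1 = 'pf'; at [8:11] match 'mfr', group 1 = 'mfr'.
With a single group, `findall` returns only what that group captured — 3 items.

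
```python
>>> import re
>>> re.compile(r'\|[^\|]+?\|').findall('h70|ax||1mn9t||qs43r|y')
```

No capturing groups, so `findall` returns the 3 full match strings.

['|ax|', '|1mn9t|', '|qs43r|']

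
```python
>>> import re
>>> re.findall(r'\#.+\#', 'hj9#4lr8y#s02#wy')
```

Walking the string: at [3:14] → '#4lr8y#s02#'.
No capturing groups, so `findall` returns the 1 full match string.

['#4lr8y#s02#']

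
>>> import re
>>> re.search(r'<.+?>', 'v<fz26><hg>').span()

(1, 7)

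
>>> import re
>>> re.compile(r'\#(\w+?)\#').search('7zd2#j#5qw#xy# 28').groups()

`re.search` tries every starting position until one works.
The match spans [4:7] → '#j#'.
Captured: group 1 = 'j'.

('j',)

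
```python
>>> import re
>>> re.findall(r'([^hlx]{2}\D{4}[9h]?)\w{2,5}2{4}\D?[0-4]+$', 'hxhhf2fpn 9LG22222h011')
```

['f2fpn 9']

This matches exactly 2 of any character except [hlx], then exactly 4 of a non-digit, then optionally one of [9h] (captured); then 2 to 5 of a word character, then exactly 4 of a literal '2', then optionally a non-digit; then one or more of a character in [0-4]; then anchored at the end.
`findall` collects group 1 from the one match (1 total).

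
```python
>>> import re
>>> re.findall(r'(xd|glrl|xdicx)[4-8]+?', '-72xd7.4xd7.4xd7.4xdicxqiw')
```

With a single group, `findall` returns only what that group captured — 3 items.

['xd', 'xd', 'xd']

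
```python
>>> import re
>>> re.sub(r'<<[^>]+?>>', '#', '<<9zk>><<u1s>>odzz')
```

'##odzz'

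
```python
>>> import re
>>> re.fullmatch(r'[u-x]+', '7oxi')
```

None

`re.fullmatch` requires the pattern to consume the entire string.
Here the pattern can't cover the whole string, so the call returns None.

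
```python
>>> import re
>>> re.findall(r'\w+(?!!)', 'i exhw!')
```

['i', 'exh']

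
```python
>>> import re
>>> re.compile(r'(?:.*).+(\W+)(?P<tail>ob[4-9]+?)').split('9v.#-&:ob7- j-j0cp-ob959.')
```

This matches zero or more of any character (non-capturing group); then one or more of any character; then one or more of a non-word character (captured); then the literal 'ob', then one or more of a character in [4-9] (lazy) (captured as 'tail').
Lazy quantifiers expand one character at a time until the remainder of the pattern can match.
Matches to split on: at [0:22] → '9v.#-&:ob7- j-j0cp-ob9'.
`re.split` interleaves the captured-group text with the surrounding fragments.

['', '-', 'ob9', '59.']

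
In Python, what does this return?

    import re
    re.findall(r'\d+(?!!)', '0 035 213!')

['0', '035', '21']

Because the assertion is negative and zero-width, positions next to the forbidden text are skipped.
Scanning left to right: at [0:1] → '0'; at [2:5] → '035'; at [6:8] → '21'.
With no groups in the pattern, `findall` gives back each whole match — 3 here.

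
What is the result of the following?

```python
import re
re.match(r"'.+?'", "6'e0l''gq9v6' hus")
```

None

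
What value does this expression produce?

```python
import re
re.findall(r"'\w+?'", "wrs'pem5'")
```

No capturing groups, so `findall` returns the 1 full match string.

["'pem5'"]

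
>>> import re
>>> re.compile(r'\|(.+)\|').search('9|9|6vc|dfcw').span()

(1, 8)

`re.search` tries every starting position until one works.
The match spans [1:8] → '|9|6vc|'.
Captured: group 1 = '9|6vc'.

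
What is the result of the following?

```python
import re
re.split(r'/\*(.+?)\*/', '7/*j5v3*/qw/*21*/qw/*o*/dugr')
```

Because the pattern has a capturing group, `split` also inserts each captured text between the pieces.

['7', 'j5v3', 'qw', '21', 'qw', 'o', 'dugr']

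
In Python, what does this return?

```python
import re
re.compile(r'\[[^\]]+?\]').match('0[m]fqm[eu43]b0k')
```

None

`match` is anchored at position 0; if the pattern doesn't fit there, it returns None.
Here the string doesn't start with a match, so the call returns None.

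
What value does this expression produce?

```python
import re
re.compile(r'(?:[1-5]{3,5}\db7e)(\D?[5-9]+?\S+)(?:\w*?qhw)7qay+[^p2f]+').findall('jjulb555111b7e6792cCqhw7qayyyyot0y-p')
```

The pattern matches 3 to 5 of a character in [1-5], then a digit, then the literal 'b7e' (non-capturing group); then optionally a non-digit, then one or more of a character in [5-9] (lazy), then one or more of a non-whitespace character (captured); then zero or more of a word character (lazy), then the literal 'qhw' (non-capturing group); then the literal '7qa', then one or more of a literal 'y'; then one or more of any character except [p2f].
Matches: at [5:35] match '555111b7e6792cCqhw7qayyyyot0y-', group 1 = '6792cC'.
With a single group, `findall` returns only what that group captured — 1 item.

['6792cC']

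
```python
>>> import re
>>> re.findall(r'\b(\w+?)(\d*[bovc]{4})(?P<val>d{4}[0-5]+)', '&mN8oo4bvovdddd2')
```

[('mN8oo', '4bvov', 'dddd2')]

`findall` packs the 3 group values into a tuple for every match.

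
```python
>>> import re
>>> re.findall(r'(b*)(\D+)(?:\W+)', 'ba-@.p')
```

The pattern matches zero or more of a literal 'b' (captured); then one or more of a non-digit (captured); then one or more of a non-word character (non-capturing group).
Walking the string: at [0:5] match 'ba-@.', groups = ('b', 'a-@').
With 2 capturing groups, `findall` returns a 2-tuple per match.

[('b', 'a-@')]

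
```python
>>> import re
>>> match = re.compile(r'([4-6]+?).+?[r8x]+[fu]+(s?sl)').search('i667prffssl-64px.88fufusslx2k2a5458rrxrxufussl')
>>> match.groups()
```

('6', 'ssl')

The match spans [1:11] → '667prffssl'.
Captured: group 1 = '6', group 2 = 'ssl'.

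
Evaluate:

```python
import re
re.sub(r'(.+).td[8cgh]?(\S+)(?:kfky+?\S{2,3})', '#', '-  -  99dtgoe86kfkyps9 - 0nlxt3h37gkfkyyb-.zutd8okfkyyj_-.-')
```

The pattern matches one or more of any character (captured); then any character, then the literal 'td', then optionally one of [8cgh]; then one or more of a non-whitespace character (captured); then the literal 'kfk', then one or more of a literal 'y' (lazy), then 2 to 3 of a non-whitespace character (non-capturing group).
Lazy quantifiers expand one character at a time until the remainder of the pattern can match.
Matches: at [0:56] → '-  -  99dtgoe86kfkyps9 - 0nlxt3h37gkfkyyb-.zutd8okfkyyj_'.
Each match is replaced by '#'.

'#-.-'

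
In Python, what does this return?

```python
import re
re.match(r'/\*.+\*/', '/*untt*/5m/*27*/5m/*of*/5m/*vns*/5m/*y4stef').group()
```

'/*untt*/5m/*27*/5m/*of*/5m/*vns*/'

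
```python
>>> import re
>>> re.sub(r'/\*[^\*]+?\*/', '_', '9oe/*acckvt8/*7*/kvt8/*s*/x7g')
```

Matches: at [12:17] → '/*7*/'; at [21:26] → '/*s*/'.
Every occurrence is swapped for '_'.

'9oe/*acckvt8_kvt8_x7g'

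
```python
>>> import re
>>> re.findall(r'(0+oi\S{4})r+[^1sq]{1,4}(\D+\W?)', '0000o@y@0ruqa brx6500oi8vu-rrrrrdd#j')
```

This matches one or more of the literal '0', then the literal 'oi', then exactly 4 of a non-whitespace character (captured); then one or more of a literal 'r', then 1 to 4 of any character except [1sq]; then one or more of a non-digit, then optionally a non-word character (captured).
`findall` packs the 2 group values into a tuple for every match.

[('00oi8vu-', 'j')]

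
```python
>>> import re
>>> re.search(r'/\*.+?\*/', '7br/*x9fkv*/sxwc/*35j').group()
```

`search` walks the string left to right and returns the first match it finds.
The match spans [3:12] → '/*x9fkv*/'.

'/*x9fkv*/'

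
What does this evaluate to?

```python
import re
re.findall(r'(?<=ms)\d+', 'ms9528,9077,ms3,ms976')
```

['9528', '3', '976']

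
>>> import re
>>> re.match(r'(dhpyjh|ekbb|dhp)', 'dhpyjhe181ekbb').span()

Alternation isn't longest-match — the leftmost alternative that fits at this position is chosen.
`match` is anchored at position 0; if the pattern doesn't fit there, it returns None.
The match spans [0:6] → 'dhpyjh'.
Captured: group 1 = 'dhpyjh'.

(0, 6)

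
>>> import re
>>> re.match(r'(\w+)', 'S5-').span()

(0, 2)

Pattern: one or more of a word character (captured).
`re.match` won't scan ahead — the pattern has to work from the very first character.
The match spans [0:2] → 'S5'.
Captured: group 1 = 'S5'.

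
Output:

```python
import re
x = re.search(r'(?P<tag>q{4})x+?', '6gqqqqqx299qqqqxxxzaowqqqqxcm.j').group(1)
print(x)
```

qqqq

Pattern: exactly 4 of a literal 'q' (captured as 'tag'); then one or more of a literal 'x' (lazy).
`re.search` scans for the first position where the pattern succeeds.
The match spans [3:8] → 'qqqqx'.
Captured: group 1 = 'qqqq'.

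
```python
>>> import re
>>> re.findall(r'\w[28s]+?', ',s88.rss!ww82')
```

['s8', 'rs', 'w8']

This matches a word character; then one or more of one of [28s] (lazy).
Matches: at [1:3] → 's8'; at [5:7] → 'rs'; at [10:12] → 'w8'.
No capturing groups, so `findall` returns the 3 full match strings.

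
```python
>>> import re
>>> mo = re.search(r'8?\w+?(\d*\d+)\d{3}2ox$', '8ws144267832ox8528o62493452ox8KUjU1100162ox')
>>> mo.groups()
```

('110',)

The match spans [0:43] → '8ws144267832ox8528o62493452ox8KUjU1100162ox'.
Captured: group 1 = '110'.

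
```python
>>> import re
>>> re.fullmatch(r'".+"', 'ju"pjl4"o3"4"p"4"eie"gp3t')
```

For `fullmatch`, every character of the input must be accounted for by the pattern.
Here the string isn't matched end-to-end, so the call returns None.

None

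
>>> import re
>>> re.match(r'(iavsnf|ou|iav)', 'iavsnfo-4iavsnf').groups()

('iavsnf',)

`|` is ordered: at each position the engine commits to the first alternative that works.
`re.match` only tries the pattern at the start of the string.
The match spans [0:6] → 'iavsnf'.
Captured: group 1 = 'iavsnf'.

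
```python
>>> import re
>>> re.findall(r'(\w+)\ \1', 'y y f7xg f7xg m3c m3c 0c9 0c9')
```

After group 1 captures some text, `\1` only succeeds where that same text appears again.
Matches: at [0:3] match 'y y', group 1 = 'y'; at [4:13] match 'f7xg f7xg', group 1 = 'f7xg'; at [14:21] match 'm3c m3c', group 1 = 'm3c'; at [22:29] match '0c9 0c9', group 1 = '0c9'.
`findall` collects group 1 from each match (4 total).

['y', 'f7xg', 'm3c', '0c9']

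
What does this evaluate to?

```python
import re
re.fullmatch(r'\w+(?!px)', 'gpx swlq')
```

`re.fullmatch` requires the pattern to consume the entire string.
Here there's no way to consume every character, so the call returns None.

None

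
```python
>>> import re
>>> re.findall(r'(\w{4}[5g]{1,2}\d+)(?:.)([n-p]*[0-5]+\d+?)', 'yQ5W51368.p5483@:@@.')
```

A `+?`/`*?`/`{m,n}?` starts at its minimum and grows only as far as needed for what follows to match.
With 2 capturing groups, `findall` returns a 2-tuple per match.

[('yQ5W51368', 'p548')]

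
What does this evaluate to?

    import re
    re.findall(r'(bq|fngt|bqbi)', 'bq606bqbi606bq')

`|` is ordered: at each position the engine commits to the first alternative that works.
Because there's exactly one group, `findall` drops the full match and keeps group 1 from each hit.

['bq', 'bq', 'bq']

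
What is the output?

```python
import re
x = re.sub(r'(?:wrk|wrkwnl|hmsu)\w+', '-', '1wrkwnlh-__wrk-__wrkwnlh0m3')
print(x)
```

Matches: at [1:8] → 'wrkwnlh'; at [17:27] → 'wrkwnlh0m3'.
`sub` substitutes '-' at each match site.

1--__wrk-__-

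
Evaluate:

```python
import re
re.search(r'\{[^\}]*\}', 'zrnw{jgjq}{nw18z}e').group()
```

'{jgjq}'

`re.search` scans for the first position where the pattern succeeds.
The match spans [4:10] → '{jgjq}'.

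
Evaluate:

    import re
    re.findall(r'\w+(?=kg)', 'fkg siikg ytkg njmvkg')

['f', 'sii', 'yt', 'njmv']

Because the assertion is zero-width, the text it checks is not consumed and won't appear in the result.
With no groups in the pattern, `findall` gives back each whole match — 4 here.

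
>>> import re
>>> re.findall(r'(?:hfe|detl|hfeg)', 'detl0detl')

Walking the string: at [0:4] → 'detl'; at [5:9] → 'detl'.
No capturing groups, so `findall` returns the 2 full match strings.

['detl', 'detl']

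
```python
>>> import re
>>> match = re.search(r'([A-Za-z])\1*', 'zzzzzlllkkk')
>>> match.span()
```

After group 1 captures some text, `\1` only succeeds where that same text appears again.
`re.search` tries every starting position until one works.
The match spans [0:5] → 'zzzzz'.
Captured: group 1 = 'z'.

(0, 5)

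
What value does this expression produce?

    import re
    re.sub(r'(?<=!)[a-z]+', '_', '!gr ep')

The lookaround is zero-width — it requires the adjacent text to match without consuming it, so the asserted text isn't part of the match.
Matches: at [1:3] → 'gr'.
Each match is replaced by '_'.

'!_ ep'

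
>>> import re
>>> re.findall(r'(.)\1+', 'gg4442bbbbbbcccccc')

After group 1 captures some text, `\1` only succeeds where that same text appears again.
With a single group, `findall` returns only what that group captured — 4 items.

['g', '4', 'b', 'c']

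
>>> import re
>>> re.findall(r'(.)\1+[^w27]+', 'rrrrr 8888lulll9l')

The backreference `\1` re-matches whatever the first group consumed, character for character.
Matches: at [0:17] match 'rrrrr 8888lulll9l', group 1 = 'r'.
One capturing group, so `findall` returns just the captured substring from the one match — 1 in all.

['r']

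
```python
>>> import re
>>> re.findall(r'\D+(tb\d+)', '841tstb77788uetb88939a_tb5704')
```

['tb77788', 'tb88939', 'tb5704']

The pattern matches one or more of a non-digit; then the literal 'tb', then one or more of a digit (captured).
`findall` collects group 1 from each match (3 total).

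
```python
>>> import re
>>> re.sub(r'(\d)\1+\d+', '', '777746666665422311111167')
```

''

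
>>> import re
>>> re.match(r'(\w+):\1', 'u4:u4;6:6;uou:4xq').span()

`\1` is not a pattern — it's the concrete string captured by group 1, re-applied verbatim.
`re.match` won't scan ahead — the pattern has to work from the very first character.
The match spans [0:5] → 'u4:u4'.
Captured: group 1 = 'u4'.

(0, 5)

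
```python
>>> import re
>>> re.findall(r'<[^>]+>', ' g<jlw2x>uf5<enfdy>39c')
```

['<jlw2x>', '<enfdy>']

Since nothing is captured, `findall` lists the 2 matched substrings directly.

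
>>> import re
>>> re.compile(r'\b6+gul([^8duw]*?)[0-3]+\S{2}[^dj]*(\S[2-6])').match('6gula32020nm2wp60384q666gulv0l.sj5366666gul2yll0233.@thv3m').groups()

('a', 'j5')

The pattern matches a word boundary (`\b`, zero-width); then one or more of a literal '6', then the literal 'gul'; then zero or more of any character except [8duw] (lazy) (captured); then one or more of a character in [0-3], then exactly 2 of a non-whitespace character, then zero or more of any character except [dj]; then a non-whitespace character, then a character in [2-6] (captured).
A `+?`/`*?`/`{m,n}?` starts at its minimum and grows only as far as needed for what follows to match.
With `match`, the pattern is implicitly anchored at the beginning.
The match spans [0:34] → '6gula32020nm2wp60384q666gulv0l.sj5'.
Captured: group 1 = 'a', group 2 = 'j5'.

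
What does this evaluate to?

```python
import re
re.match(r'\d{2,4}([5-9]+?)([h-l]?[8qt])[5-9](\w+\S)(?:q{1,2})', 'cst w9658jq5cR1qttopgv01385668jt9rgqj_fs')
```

None

This matches 2 to 4 of a digit; then one or more of a character in [5-9] (lazy) (captured); then optionally a character in [h-l], then one of [8qt] (captured); then a character in [5-9]; then one or more of a word character, then a non-whitespace character (captured); then 1 to 2 of a literal 'q' (non-capturing group).
`re.match` won't scan ahead — the pattern has to work from the very first character.
Here the string doesn't start with a match, so the call returns None.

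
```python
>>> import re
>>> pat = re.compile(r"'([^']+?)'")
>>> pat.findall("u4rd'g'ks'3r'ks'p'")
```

['g', '3r', 'p']

Scanning left to right: at [4:7] match "'g'", group 1 = 'g'; at [9:13] match "'3r'", group 1 = '3r'; at [15:18] match "'p'", group 1 = 'p'.
One capturing group, so `findall` returns just the captured substring from each match — 3 in all.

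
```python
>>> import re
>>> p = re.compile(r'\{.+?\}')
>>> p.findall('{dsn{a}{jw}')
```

['{dsn{a}', '{jw}']

`findall` yields the raw match text (2 of them) because the pattern has no groups.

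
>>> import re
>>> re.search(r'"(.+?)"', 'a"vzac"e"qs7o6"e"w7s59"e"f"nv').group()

'"vzac"'

With the lazy modifier that quantifier settles for the fewest repetitions that let the rest of the pattern succeed (the atoms after it are unaffected and can still be greedy).
The match spans [1:7] → '"vzac"'.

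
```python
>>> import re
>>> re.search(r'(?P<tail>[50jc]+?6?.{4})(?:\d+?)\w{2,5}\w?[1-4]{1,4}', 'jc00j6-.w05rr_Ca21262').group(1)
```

'jc00j6-.w0'

The match spans [0:19] → 'jc00j6-.w05rr_Ca212'.
Captured: group 1 = 'jc00j6-.w0'.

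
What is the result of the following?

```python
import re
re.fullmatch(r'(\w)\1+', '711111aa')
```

None

`fullmatch` succeeds only if the pattern covers the string from start to end.
Here there's no way to consume every character, so the call returns None.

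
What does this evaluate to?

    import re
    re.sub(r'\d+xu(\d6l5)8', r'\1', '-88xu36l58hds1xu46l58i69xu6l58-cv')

'-36l5hds46l5i69xu6l58-cv'

The pattern matches one or more of a digit, then the literal 'xu'; then a digit, then the literal '6l5' (captured); then a literal '8'.
Matches: at [1:10] → '88xu36l58'; at [13:21] → '1xu46l58'.
`\1` in the replacement pulls in group 1's text for each match.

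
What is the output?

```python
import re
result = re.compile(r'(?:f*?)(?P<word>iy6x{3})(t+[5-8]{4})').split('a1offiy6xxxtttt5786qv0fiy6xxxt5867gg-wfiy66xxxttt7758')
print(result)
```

['a1o', 'iy6xxx', 'tttt5786', 'qv0', 'iy6xxx', 't5867', 'gg-wfiy66xxxttt7758']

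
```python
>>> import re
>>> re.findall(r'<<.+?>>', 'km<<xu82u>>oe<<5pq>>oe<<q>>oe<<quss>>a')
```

`findall` yields the raw match text (4 of them) because the pattern has no groups.

['<<xu82u>>', '<<5pq>>', '<<q>>', '<<quss>>']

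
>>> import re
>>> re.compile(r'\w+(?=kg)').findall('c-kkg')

['k']

The positive lookaround only admits positions where the adjacent text matches; those characters stay outside the span.
No capturing groups, so `findall` returns the 1 full match string.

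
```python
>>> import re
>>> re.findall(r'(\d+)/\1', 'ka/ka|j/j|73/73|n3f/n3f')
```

A backreference is literal: `\1` must see the identical characters the first group matched.
Matches: at [10:15] match '73/73', group 1 = '73'.
`findall` collects group 1 from the one match (1 total).

['73']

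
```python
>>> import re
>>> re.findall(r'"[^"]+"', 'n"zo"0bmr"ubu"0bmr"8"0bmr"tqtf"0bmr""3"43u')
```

Since nothing is captured, `findall` lists the 5 matched substrings directly.

['"zo"', '"ubu"', '"8"', '"tqtf"', '"3"']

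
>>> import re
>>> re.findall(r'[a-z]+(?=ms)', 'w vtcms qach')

['vtc']

The lookaround is zero-width — it requires the adjacent text to match without consuming it, so the asserted text isn't part of the match.
Walking the string: at [2:5] → 'vtc'.
No capturing groups, so `findall` returns the 1 full match string.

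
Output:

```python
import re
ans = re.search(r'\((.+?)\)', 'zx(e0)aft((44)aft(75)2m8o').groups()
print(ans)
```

('e0',)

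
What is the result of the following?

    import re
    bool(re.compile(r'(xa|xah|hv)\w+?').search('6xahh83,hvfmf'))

True

`re.search` tries every starting position until one works.
The match spans [1:4] → 'xah'.
Captured: group 1 = 'xa'.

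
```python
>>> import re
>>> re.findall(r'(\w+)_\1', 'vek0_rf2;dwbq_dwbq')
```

A backreference is literal: `\1` must see the identical characters the first group matched.
Walking the string: at [9:18] match 'dwbq_dwbq', group 1 = 'dwbq'.
With a single group, `findall` returns only what that group captured — 1 item.

['dwbq']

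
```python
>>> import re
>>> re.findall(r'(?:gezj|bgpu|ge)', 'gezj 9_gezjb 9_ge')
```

['gezj', 'gezj', 'ge']

Branches in `(...|...)` are attempted left-to-right; the first branch that allows the whole pattern to succeed is taken.
Since nothing is captured, `findall` lists the 3 matched substrings directly.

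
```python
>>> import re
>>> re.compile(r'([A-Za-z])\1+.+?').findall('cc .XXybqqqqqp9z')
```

After group 1 captures some text, `\1` only succeeds where that same text appears again.
`findall` collects group 1 from each match (3 total).

['c', 'X', 'q']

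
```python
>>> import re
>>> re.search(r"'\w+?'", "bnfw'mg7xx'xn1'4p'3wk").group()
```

"'mg7xx'"

Unlike `match`, `search` isn't anchored — it looks for the pattern anywhere in the string.
The match spans [4:11] → "'mg7xx'".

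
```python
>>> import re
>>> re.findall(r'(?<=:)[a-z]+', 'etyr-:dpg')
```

The positive lookaround only admits positions where the adjacent text matches; those characters stay outside the span.
With no groups in the pattern, `findall` gives back each whole match — 1 here.

['dpg']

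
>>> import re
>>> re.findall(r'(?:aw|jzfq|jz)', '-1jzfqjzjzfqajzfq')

['jzfq', 'jz', 'jzfq', 'jzfq']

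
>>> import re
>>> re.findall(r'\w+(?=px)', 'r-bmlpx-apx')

['bml', 'a']

Because the assertion is zero-width, the text it checks is not consumed and won't appear in the result.
Since nothing is captured, `findall` lists the 2 matched substrings directly.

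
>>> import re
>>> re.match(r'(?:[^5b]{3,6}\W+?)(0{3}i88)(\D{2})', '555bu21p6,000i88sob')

None

The pattern matches 3 to 6 of any character except [5b], then one or more of a non-word character (lazy) (non-capturing group); then exactly 3 of a literal '0', then the literal 'i88' (captured); then exactly 2 of a non-digit (captured).
`re.match` only tries the pattern at the start of the string.
Here position 0 doesn't satisfy it, so the call returns None.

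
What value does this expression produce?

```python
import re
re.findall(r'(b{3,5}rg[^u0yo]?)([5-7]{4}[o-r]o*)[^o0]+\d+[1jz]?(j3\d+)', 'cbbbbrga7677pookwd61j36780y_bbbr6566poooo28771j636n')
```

[('bbbbrga', '7677poo', 'j36780')]

Pattern: 3 to 5 of a literal 'b', then the literal 'rg', then optionally any character except [u0yo] (captured); then exactly 4 of a character in [5-7], then a character in [o-r], then zero or more of a literal 'o' (captured); then one or more of any character except [o0], then one or more of a digit, then optionally one of [1jz]; then the literal 'j3', then one or more of a digit (captured).
Matches: at [1:26] match 'bbbbrga7677pookwd61j36780', groups = ('bbbbrga', '7677poo', 'j36780').
`findall` packs the 3 group values into a tuple for every match.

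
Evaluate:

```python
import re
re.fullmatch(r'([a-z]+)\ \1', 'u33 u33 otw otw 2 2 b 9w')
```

`fullmatch` succeeds only if the pattern covers the string from start to end.
Here the string isn't matched end-to-end, so the call returns None.

None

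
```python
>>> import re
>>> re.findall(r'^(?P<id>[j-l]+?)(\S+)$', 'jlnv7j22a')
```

[('j', 'lnv7j22a')]

The pattern matches anchored at the start of the string; then one or more of a character in [j-l] (lazy) (captured as 'id'); then one or more of a non-whitespace character (captured); then anchored at the end.
A `+?`/`*?`/`{m,n}?` starts at its minimum and grows only as far as needed for what follows to match.
Walking the string: at [0:9] match 'jlnv7j22a', groups = ('j', 'lnv7j22a').
2 groups means the one result is a tuple of 2 captured strings — 1 here.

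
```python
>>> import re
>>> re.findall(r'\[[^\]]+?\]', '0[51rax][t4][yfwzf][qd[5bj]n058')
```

With no groups in the pattern, `findall` gives back each whole match — 4 here.

['[51rax]', '[t4]', '[yfwzf]', '[qd[5bj]']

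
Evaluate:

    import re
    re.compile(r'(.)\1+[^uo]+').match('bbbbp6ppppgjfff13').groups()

('b',)

The match spans [0:17] → 'bbbbp6ppppgjfff13'.
Captured: group 1 = 'b'.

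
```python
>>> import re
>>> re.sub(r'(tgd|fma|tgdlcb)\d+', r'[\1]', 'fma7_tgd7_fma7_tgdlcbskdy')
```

'[fma]_[tgd]_[fma]_tgdlcbskdy'

Matches: at [0:4] → 'fma7'; at [5:9] → 'tgd7'; at [10:14] → 'fma7'.
The replacement refers to a captured group, so each match is rewritten using its own captured text.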